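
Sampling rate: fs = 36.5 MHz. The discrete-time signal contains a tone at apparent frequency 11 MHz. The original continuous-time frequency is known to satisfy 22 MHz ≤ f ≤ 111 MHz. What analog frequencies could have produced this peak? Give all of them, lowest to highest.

Frequencies that alias to 11 MHz are k·fs ± 11 MHz for integer k ≥ 0.
k=0: 11 MHz.
k=1: 25.5 MHz, 47.5 MHz.
k=2: 62 MHz, 84 MHz.
k=3: 98.5 MHz, 120.5 MHz.
k=4: 135 MHz, 157 MHz.
Within [22 MHz, 111 MHz]: 25.5 MHz, 47.5 MHz, 62 MHz, 84 MHz, 98.5 MHz.

25.5 MHz, 47.5 MHz, 62 MHz, 84 MHz, 98.5 MHz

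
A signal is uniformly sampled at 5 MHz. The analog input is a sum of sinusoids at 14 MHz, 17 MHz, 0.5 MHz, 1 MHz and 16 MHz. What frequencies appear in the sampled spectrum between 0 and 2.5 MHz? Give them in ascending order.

fs/2 = 2.5 MHz.
14 MHz mod fs = 4 MHz.
4 MHz > fs/2 = 2.5 MHz, folds to fs − 4 MHz = 1 MHz.
17 MHz mod fs = 2 MHz.
2 MHz ≤ fs/2 = 2.5 MHz, appears at 2 MHz.
0.5 MHz ≤ fs/2 = 2.5 MHz, passes unchanged.
1 MHz ≤ fs/2 = 2.5 MHz, passes unchanged.
16 MHz mod fs = 1 MHz.
1 MHz ≤ fs/2 = 2.5 MHz, appears at 1 MHz.
Distinct values: {0.5 MHz, 1 MHz, 2 MHz}.

0.5 MHz, 1 MHz, 2 MHz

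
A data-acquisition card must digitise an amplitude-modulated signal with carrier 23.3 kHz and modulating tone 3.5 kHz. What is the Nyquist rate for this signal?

AM sidebands sit at fc ± fm = 19.8 kHz and 26.8 kHz.
Highest-frequency component: 26.8 kHz.
Nyquist rate = 2 × 26.8 kHz = 53.6 kHz.

53.6 kHz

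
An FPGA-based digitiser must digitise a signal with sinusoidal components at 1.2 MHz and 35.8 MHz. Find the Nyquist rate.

Highest-frequency component: 35.8 MHz.
Nyquist rate = 2 × 35.8 MHz = 71.6 MHz.

71.6 MHz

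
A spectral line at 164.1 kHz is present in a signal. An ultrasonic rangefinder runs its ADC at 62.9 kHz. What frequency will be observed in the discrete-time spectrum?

164.1 kHz mod fs = 38.3 kHz.
38.3 kHz > fs/2 = 31.45 kHz, folds to fs − 38.3 kHz = 24.6 kHz.

24.6 kHz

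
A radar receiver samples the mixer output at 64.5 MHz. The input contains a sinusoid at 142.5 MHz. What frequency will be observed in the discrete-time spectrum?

13.5 MHz

142.5 MHz mod fs = 13.5 MHz.
13.5 MHz ≤ fs/2 = 32.25 MHz, appears at 13.5 MHz.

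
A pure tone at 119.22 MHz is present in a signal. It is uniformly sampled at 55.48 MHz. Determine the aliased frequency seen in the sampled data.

119.22 MHz mod fs = 8.26 MHz.
8.26 MHz ≤ fs/2 = 27.74 MHz, appears at 8.26 MHz.

8.26 MHz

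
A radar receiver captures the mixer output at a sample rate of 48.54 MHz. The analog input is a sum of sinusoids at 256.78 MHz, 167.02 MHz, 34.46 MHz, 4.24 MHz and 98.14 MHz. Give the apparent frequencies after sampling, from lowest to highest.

1.06 MHz, 4.24 MHz, 14.08 MHz, 21.4 MHz

fs/2 = 24.27 MHz.
256.78 MHz mod fs = 14.08 MHz.
14.08 MHz ≤ fs/2 = 24.27 MHz, appears at 14.08 MHz.
167.02 MHz mod fs = 21.4 MHz.
21.4 MHz ≤ fs/2 = 24.27 MHz, appears at 21.4 MHz.
34.46 MHz > fs/2 = 24.27 MHz, folds to fs − 34.46 MHz = 14.08 MHz.
4.24 MHz ≤ fs/2 = 24.27 MHz, passes unchanged.
98.14 MHz mod fs = 1.06 MHz.
1.06 MHz ≤ fs/2 = 24.27 MHz, appears at 1.06 MHz.
Distinct values: {1.06 MHz, 4.24 MHz, 14.08 MHz, 21.4 MHz}.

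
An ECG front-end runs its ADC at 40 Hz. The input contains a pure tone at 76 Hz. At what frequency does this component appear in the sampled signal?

4 Hz

76 Hz mod fs = 36 Hz.
36 Hz > fs/2 = 20 Hz, folds to fs − 36 Hz = 4 Hz.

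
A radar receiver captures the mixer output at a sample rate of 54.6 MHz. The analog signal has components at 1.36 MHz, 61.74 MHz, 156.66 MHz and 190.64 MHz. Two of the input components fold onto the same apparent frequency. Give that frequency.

7.14 MHz

fs/2 = 27.3 MHz.
1.36 MHz ≤ fs/2 = 27.3 MHz, passes unchanged.
61.74 MHz mod fs = 7.14 MHz.
7.14 MHz ≤ fs/2 = 27.3 MHz, appears at 7.14 MHz.
156.66 MHz mod fs = 47.46 MHz.
47.46 MHz > fs/2 = 27.3 MHz, folds to fs − 47.46 MHz = 7.14 MHz.
190.64 MHz mod fs = 26.84 MHz.
26.84 MHz ≤ fs/2 = 27.3 MHz, appears at 26.84 MHz.
61.74 MHz and 156.66 MHz both map to 7.14 MHz.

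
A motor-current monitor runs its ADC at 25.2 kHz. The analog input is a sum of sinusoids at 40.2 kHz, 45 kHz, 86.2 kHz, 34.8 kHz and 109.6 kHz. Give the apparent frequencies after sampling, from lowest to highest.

fs/2 = 12.6 kHz.
40.2 kHz mod fs = 15 kHz.
15 kHz > fs/2 = 12.6 kHz, folds to fs − 15 kHz = 10.2 kHz.
45 kHz mod fs = 19.8 kHz.
19.8 kHz > fs/2 = 12.6 kHz, folds to fs − 19.8 kHz = 5.4 kHz.
86.2 kHz mod fs = 10.6 kHz.
10.6 kHz ≤ fs/2 = 12.6 kHz, appears at 10.6 kHz.
34.8 kHz mod fs = 9.6 kHz.
9.6 kHz ≤ fs/2 = 12.6 kHz, appears at 9.6 kHz.
109.6 kHz mod fs = 8.8 kHz.
8.8 kHz ≤ fs/2 = 12.6 kHz, appears at 8.8 kHz.
Distinct values: {5.4 kHz, 8.8 kHz, 9.6 kHz, 10.2 kHz, 10.6 kHz}.

5.4 kHz, 8.8 kHz, 9.6 kHz, 10.2 kHz, 10.6 kHz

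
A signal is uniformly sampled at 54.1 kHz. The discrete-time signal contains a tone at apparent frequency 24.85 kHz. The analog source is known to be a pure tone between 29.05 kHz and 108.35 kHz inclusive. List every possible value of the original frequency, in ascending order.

Frequencies that alias to 24.85 kHz are k·fs ± 24.85 kHz for integer k ≥ 0.
k=0: 24.85 kHz.
k=1: 29.25 kHz, 78.95 kHz.
k=2: 83.35 kHz, 133.05 kHz.
k=3: 137.45 kHz, 187.15 kHz.
Within [29.05 kHz, 108.35 kHz]: 29.25 kHz, 78.95 kHz, 83.35 kHz.

29.25 kHz, 78.95 kHz, 83.35 kHz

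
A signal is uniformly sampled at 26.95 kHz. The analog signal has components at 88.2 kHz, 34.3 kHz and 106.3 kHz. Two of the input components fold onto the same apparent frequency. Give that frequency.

fs/2 = 13.475 kHz.
88.2 kHz mod fs = 7.35 kHz.
7.35 kHz ≤ fs/2 = 13.475 kHz, appears at 7.35 kHz.
34.3 kHz mod fs = 7.35 kHz.
7.35 kHz ≤ fs/2 = 13.475 kHz, appears at 7.35 kHz.
106.3 kHz mod fs = 25.45 kHz.
25.45 kHz > fs/2 = 13.475 kHz, folds to fs − 25.45 kHz = 1.5 kHz.
34.3 kHz and 88.2 kHz both map to 7.35 kHz.

7.35 kHz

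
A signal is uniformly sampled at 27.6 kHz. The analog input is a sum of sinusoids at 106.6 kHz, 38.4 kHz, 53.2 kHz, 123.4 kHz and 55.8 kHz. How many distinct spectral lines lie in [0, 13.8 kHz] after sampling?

5

fs/2 = 13.8 kHz.
106.6 kHz mod fs = 23.8 kHz.
23.8 kHz > fs/2 = 13.8 kHz, folds to fs − 23.8 kHz = 3.8 kHz.
38.4 kHz mod fs = 10.8 kHz.
10.8 kHz ≤ fs/2 = 13.8 kHz, appears at 10.8 kHz.
53.2 kHz mod fs = 25.6 kHz.
25.6 kHz > fs/2 = 13.8 kHz, folds to fs − 25.6 kHz = 2 kHz.
123.4 kHz mod fs = 13 kHz.
13 kHz ≤ fs/2 = 13.8 kHz, appears at 13 kHz.
55.8 kHz mod fs = 0.6 kHz.
0.6 kHz ≤ fs/2 = 13.8 kHz, appears at 0.6 kHz.
Distinct values: {0.6 kHz, 2 kHz, 3.8 kHz, 10.8 kHz, 13 kHz} → 5.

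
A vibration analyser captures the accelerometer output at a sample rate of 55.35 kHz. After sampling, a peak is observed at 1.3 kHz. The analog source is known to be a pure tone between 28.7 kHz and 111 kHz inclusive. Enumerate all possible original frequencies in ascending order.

Frequencies that alias to 1.3 kHz are k·fs ± 1.3 kHz for integer k ≥ 0.
k=0: 1.3 kHz.
k=1: 54.05 kHz, 56.65 kHz.
k=2: 109.4 kHz, 112 kHz.
k=3: 164.75 kHz, 167.35 kHz.
Within [28.7 kHz, 111 kHz]: 54.05 kHz, 56.65 kHz, 109.4 kHz.

54.05 kHz, 56.65 kHz, 109.4 kHz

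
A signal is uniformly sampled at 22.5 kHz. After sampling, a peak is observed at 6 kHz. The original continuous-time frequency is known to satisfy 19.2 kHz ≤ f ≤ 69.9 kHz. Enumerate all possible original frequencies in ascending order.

28.5 kHz, 39 kHz, 51 kHz, 61.5 kHz

Frequencies that alias to 6 kHz are k·fs ± 6 kHz for integer k ≥ 0.
k=0: 6 kHz.
k=1: 16.5 kHz, 28.5 kHz.
k=2: 39 kHz, 51 kHz.
k=3: 61.5 kHz, 73.5 kHz.
k=4: 84 kHz, 96 kHz.
Within [19.2 kHz, 69.9 kHz]: 28.5 kHz, 39 kHz, 51 kHz, 61.5 kHz.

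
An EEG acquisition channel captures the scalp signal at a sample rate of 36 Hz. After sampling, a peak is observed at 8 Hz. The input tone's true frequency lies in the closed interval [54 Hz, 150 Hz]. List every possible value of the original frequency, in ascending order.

64 Hz, 80 Hz, 100 Hz, 116 Hz, 136 Hz

Frequencies that alias to 8 Hz are k·fs ± 8 Hz for integer k ≥ 0.
k=0: 8 Hz.
k=1: 28 Hz, 44 Hz.
k=2: 64 Hz, 80 Hz.
k=3: 100 Hz, 116 Hz.
k=4: 136 Hz, 152 Hz.
k=5: 172 Hz, 188 Hz.
Within [54 Hz, 150 Hz]: 64 Hz, 80 Hz, 100 Hz, 116 Hz, 136 Hz.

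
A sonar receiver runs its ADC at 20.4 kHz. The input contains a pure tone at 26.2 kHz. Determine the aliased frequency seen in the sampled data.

5.8 kHz

26.2 kHz mod fs = 5.8 kHz.
5.8 kHz ≤ fs/2 = 10.2 kHz, appears at 5.8 kHz.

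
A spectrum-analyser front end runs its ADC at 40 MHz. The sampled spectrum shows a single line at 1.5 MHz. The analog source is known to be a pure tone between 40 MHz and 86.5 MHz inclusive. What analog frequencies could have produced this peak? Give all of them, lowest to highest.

Frequencies that alias to 1.5 MHz are k·fs ± 1.5 MHz for integer k ≥ 0.
k=0: 1.5 MHz.
k=1: 38.5 MHz, 41.5 MHz.
k=2: 78.5 MHz, 81.5 MHz.
k=3: 118.5 MHz, 121.5 MHz.
Within [40 MHz, 86.5 MHz]: 41.5 MHz, 78.5 MHz, 81.5 MHz.

41.5 MHz, 78.5 MHz, 81.5 MHz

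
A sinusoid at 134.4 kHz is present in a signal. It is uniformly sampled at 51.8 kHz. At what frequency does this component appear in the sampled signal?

21 kHz

134.4 kHz mod fs = 30.8 kHz.
30.8 kHz > fs/2 = 25.9 kHz, folds to fs − 30.8 kHz = 21 kHz.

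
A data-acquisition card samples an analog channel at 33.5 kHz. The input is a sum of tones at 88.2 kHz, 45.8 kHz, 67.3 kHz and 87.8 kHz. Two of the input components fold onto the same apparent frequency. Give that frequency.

12.3 kHz

fs/2 = 16.75 kHz.
88.2 kHz mod fs = 21.2 kHz.
21.2 kHz > fs/2 = 16.75 kHz, folds to fs − 21.2 kHz = 12.3 kHz.
45.8 kHz mod fs = 12.3 kHz.
12.3 kHz ≤ fs/2 = 16.75 kHz, appears at 12.3 kHz.
67.3 kHz mod fs = 0.3 kHz.
0.3 kHz ≤ fs/2 = 16.75 kHz, appears at 0.3 kHz.
87.8 kHz mod fs = 20.8 kHz.
20.8 kHz > fs/2 = 16.75 kHz, folds to fs − 20.8 kHz = 12.7 kHz.
45.8 kHz and 88.2 kHz both map to 12.3 kHz.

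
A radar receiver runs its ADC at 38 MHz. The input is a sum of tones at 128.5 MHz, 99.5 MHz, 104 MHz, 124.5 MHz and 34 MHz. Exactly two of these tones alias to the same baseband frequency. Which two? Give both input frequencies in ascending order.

fs/2 = 19 MHz.
128.5 MHz mod fs = 14.5 MHz.
14.5 MHz ≤ fs/2 = 19 MHz, appears at 14.5 MHz.
99.5 MHz mod fs = 23.5 MHz.
23.5 MHz > fs/2 = 19 MHz, folds to fs − 23.5 MHz = 14.5 MHz.
104 MHz mod fs = 28 MHz.
28 MHz > fs/2 = 19 MHz, folds to fs − 28 MHz = 10 MHz.
124.5 MHz mod fs = 10.5 MHz.
10.5 MHz ≤ fs/2 = 19 MHz, appears at 10.5 MHz.
34 MHz > fs/2 = 19 MHz, folds to fs − 34 MHz = 4 MHz.
99.5 MHz and 128.5 MHz both map to 14.5 MHz.

99.5 MHz, 128.5 MHz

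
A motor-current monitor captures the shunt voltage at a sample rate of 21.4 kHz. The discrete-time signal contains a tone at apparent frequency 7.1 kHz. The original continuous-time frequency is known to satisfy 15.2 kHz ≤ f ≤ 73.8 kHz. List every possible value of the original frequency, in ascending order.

28.5 kHz, 35.7 kHz, 49.9 kHz, 57.1 kHz, 71.3 kHz

Frequencies that alias to 7.1 kHz are k·fs ± 7.1 kHz for integer k ≥ 0.
k=0: 7.1 kHz.
k=1: 14.3 kHz, 28.5 kHz.
k=2: 35.7 kHz, 49.9 kHz.
k=3: 57.1 kHz, 71.3 kHz.
k=4: 78.5 kHz, 92.7 kHz.
Within [15.2 kHz, 73.8 kHz]: 28.5 kHz, 35.7 kHz, 49.9 kHz, 57.1 kHz, 71.3 kHz.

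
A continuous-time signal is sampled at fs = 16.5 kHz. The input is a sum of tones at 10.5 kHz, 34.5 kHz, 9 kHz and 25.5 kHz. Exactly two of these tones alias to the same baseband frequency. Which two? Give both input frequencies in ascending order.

fs/2 = 8.25 kHz.
10.5 kHz > fs/2 = 8.25 kHz, folds to fs − 10.5 kHz = 6 kHz.
34.5 kHz mod fs = 1.5 kHz.
1.5 kHz ≤ fs/2 = 8.25 kHz, appears at 1.5 kHz.
9 kHz > fs/2 = 8.25 kHz, folds to fs − 9 kHz = 7.5 kHz.
25.5 kHz mod fs = 9 kHz.
9 kHz > fs/2 = 8.25 kHz, folds to fs − 9 kHz = 7.5 kHz.
9 kHz and 25.5 kHz both map to 7.5 kHz.

9 kHz, 25.5 kHz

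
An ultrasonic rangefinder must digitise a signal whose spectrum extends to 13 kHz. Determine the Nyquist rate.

26 kHz

Nyquist rate = 2 × 13 kHz = 26 kHz.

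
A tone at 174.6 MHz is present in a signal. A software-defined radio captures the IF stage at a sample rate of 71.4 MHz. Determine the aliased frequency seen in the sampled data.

174.6 MHz mod fs = 31.8 MHz.
31.8 MHz ≤ fs/2 = 35.7 MHz, appears at 31.8 MHz.

31.8 MHz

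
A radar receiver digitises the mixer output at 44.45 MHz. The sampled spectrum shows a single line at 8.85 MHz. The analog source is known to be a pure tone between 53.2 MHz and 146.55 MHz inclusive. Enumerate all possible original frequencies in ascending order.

53.3 MHz, 80.05 MHz, 97.75 MHz, 124.5 MHz, 142.2 MHz

Frequencies that alias to 8.85 MHz are k·fs ± 8.85 MHz for integer k ≥ 0.
k=0: 8.85 MHz.
k=1: 35.6 MHz, 53.3 MHz.
k=2: 80.05 MHz, 97.75 MHz.
k=3: 124.5 MHz, 142.2 MHz.
k=4: 168.95 MHz, 186.65 MHz.
Within [53.2 MHz, 146.55 MHz]: 53.3 MHz, 80.05 MHz, 97.75 MHz, 124.5 MHz, 142.2 MHz.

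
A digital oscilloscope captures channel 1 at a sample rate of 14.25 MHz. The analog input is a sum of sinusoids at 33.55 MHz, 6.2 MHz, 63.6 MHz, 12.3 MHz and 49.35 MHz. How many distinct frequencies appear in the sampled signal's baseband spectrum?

fs/2 = 7.125 MHz.
33.55 MHz mod fs = 5.05 MHz.
5.05 MHz ≤ fs/2 = 7.125 MHz, appears at 5.05 MHz.
6.2 MHz ≤ fs/2 = 7.125 MHz, passes unchanged.
63.6 MHz mod fs = 6.6 MHz.
6.6 MHz ≤ fs/2 = 7.125 MHz, appears at 6.6 MHz.
12.3 MHz > fs/2 = 7.125 MHz, folds to fs − 12.3 MHz = 1.95 MHz.
49.35 MHz mod fs = 6.6 MHz.
6.6 MHz ≤ fs/2 = 7.125 MHz, appears at 6.6 MHz.
Distinct values: {1.95 MHz, 5.05 MHz, 6.2 MHz, 6.6 MHz} → 4.

4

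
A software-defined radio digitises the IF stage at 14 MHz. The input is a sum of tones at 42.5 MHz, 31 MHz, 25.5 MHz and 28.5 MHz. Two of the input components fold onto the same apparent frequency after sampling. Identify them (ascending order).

28.5 MHz, 42.5 MHz

fs/2 = 7 MHz.
42.5 MHz mod fs = 0.5 MHz.
0.5 MHz ≤ fs/2 = 7 MHz, appears at 0.5 MHz.
31 MHz mod fs = 3 MHz.
3 MHz ≤ fs/2 = 7 MHz, appears at 3 MHz.
25.5 MHz mod fs = 11.5 MHz.
11.5 MHz > fs/2 = 7 MHz, folds to fs − 11.5 MHz = 2.5 MHz.
28.5 MHz mod fs = 0.5 MHz.
0.5 MHz ≤ fs/2 = 7 MHz, appears at 0.5 MHz.
28.5 MHz and 42.5 MHz both map to 0.5 MHz.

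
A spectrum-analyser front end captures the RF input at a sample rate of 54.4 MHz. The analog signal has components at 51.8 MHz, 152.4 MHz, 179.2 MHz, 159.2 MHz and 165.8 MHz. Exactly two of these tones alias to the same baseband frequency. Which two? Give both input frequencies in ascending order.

fs/2 = 27.2 MHz.
51.8 MHz > fs/2 = 27.2 MHz, folds to fs − 51.8 MHz = 2.6 MHz.
152.4 MHz mod fs = 43.6 MHz.
43.6 MHz > fs/2 = 27.2 MHz, folds to fs − 43.6 MHz = 10.8 MHz.
179.2 MHz mod fs = 16 MHz.
16 MHz ≤ fs/2 = 27.2 MHz, appears at 16 MHz.
159.2 MHz mod fs = 50.4 MHz.
50.4 MHz > fs/2 = 27.2 MHz, folds to fs − 50.4 MHz = 4 MHz.
165.8 MHz mod fs = 2.6 MHz.
2.6 MHz ≤ fs/2 = 27.2 MHz, appears at 2.6 MHz.
51.8 MHz and 165.8 MHz both map to 2.6 MHz.

51.8 MHz, 165.8 MHz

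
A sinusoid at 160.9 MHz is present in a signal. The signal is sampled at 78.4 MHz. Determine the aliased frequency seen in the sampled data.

4.1 MHz

160.9 MHz mod fs = 4.1 MHz.
4.1 MHz ≤ fs/2 = 39.2 MHz, appears at 4.1 MHz.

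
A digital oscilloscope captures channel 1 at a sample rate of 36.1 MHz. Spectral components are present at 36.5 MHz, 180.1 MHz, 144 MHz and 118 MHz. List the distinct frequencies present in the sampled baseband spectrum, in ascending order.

0.4 MHz, 9.7 MHz

fs/2 = 18.05 MHz.
36.5 MHz mod fs = 0.4 MHz.
0.4 MHz ≤ fs/2 = 18.05 MHz, appears at 0.4 MHz.
180.1 MHz mod fs = 35.7 MHz.
35.7 MHz > fs/2 = 18.05 MHz, folds to fs − 35.7 MHz = 0.4 MHz.
144 MHz mod fs = 35.7 MHz.
35.7 MHz > fs/2 = 18.05 MHz, folds to fs − 35.7 MHz = 0.4 MHz.
118 MHz mod fs = 9.7 MHz.
9.7 MHz ≤ fs/2 = 18.05 MHz, appears at 9.7 MHz.
Distinct values: {0.4 MHz, 9.7 MHz}.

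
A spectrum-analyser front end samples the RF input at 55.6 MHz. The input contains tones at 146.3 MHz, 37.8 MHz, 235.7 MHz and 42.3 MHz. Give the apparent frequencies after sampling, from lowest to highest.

13.3 MHz, 17.8 MHz, 20.5 MHz

fs/2 = 27.8 MHz.
146.3 MHz mod fs = 35.1 MHz.
35.1 MHz > fs/2 = 27.8 MHz, folds to fs − 35.1 MHz = 20.5 MHz.
37.8 MHz > fs/2 = 27.8 MHz, folds to fs − 37.8 MHz = 17.8 MHz.
235.7 MHz mod fs = 13.3 MHz.
13.3 MHz ≤ fs/2 = 27.8 MHz, appears at 13.3 MHz.
42.3 MHz > fs/2 = 27.8 MHz, folds to fs − 42.3 MHz = 13.3 MHz.
Distinct values: {13.3 MHz, 17.8 MHz, 20.5 MHz}.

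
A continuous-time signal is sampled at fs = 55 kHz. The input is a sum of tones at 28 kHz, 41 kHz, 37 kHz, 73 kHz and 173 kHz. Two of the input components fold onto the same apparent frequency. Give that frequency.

18 kHz

fs/2 = 27.5 kHz.
28 kHz > fs/2 = 27.5 kHz, folds to fs − 28 kHz = 27 kHz.
41 kHz > fs/2 = 27.5 kHz, folds to fs − 41 kHz = 14 kHz.
37 kHz > fs/2 = 27.5 kHz, folds to fs − 37 kHz = 18 kHz.
73 kHz mod fs = 18 kHz.
18 kHz ≤ fs/2 = 27.5 kHz, appears at 18 kHz.
173 kHz mod fs = 8 kHz.
8 kHz ≤ fs/2 = 27.5 kHz, appears at 8 kHz.
37 kHz and 73 kHz both map to 18 kHz.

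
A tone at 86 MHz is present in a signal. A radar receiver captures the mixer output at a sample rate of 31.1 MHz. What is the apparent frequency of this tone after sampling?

7.3 MHz

86 MHz mod fs = 23.8 MHz.
23.8 MHz > fs/2 = 15.55 MHz, folds to fs − 23.8 MHz = 7.3 MHz.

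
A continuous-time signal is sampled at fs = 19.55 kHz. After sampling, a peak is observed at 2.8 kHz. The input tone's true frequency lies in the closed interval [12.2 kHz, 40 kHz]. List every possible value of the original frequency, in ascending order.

Frequencies that alias to 2.8 kHz are k·fs ± 2.8 kHz for integer k ≥ 0.
k=0: 2.8 kHz.
k=1: 16.75 kHz, 22.35 kHz.
k=2: 36.3 kHz, 41.9 kHz.
k=3: 55.85 kHz, 61.45 kHz.
Within [12.2 kHz, 40 kHz]: 16.75 kHz, 22.35 kHz, 36.3 kHz.

16.75 kHz, 22.35 kHz, 36.3 kHz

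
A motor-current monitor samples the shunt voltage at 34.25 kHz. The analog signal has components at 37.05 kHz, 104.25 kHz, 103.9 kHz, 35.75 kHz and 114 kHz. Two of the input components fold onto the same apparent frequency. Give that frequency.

fs/2 = 17.125 kHz.
37.05 kHz mod fs = 2.8 kHz.
2.8 kHz ≤ fs/2 = 17.125 kHz, appears at 2.8 kHz.
104.25 kHz mod fs = 1.5 kHz.
1.5 kHz ≤ fs/2 = 17.125 kHz, appears at 1.5 kHz.
103.9 kHz mod fs = 1.15 kHz.
1.15 kHz ≤ fs/2 = 17.125 kHz, appears at 1.15 kHz.
35.75 kHz mod fs = 1.5 kHz.
1.5 kHz ≤ fs/2 = 17.125 kHz, appears at 1.5 kHz.
114 kHz mod fs = 11.25 kHz.
11.25 kHz ≤ fs/2 = 17.125 kHz, appears at 11.25 kHz.
35.75 kHz and 104.25 kHz both map to 1.5 kHz.

1.5 kHz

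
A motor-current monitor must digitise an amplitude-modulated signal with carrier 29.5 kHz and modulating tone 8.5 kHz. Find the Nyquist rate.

AM sidebands sit at fc ± fm = 21 kHz and 38 kHz.
Highest-frequency component: 38 kHz.
Nyquist rate = 2 × 38 kHz = 76 kHz.

76 kHz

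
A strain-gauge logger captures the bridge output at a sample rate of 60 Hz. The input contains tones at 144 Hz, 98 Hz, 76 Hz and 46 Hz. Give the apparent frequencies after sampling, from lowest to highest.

fs/2 = 30 Hz.
144 Hz mod fs = 24 Hz.
24 Hz ≤ fs/2 = 30 Hz, appears at 24 Hz.
98 Hz mod fs = 38 Hz.
38 Hz > fs/2 = 30 Hz, folds to fs − 38 Hz = 22 Hz.
76 Hz mod fs = 16 Hz.
16 Hz ≤ fs/2 = 30 Hz, appears at 16 Hz.
46 Hz > fs/2 = 30 Hz, folds to fs − 46 Hz = 14 Hz.
Distinct values: {14 Hz, 16 Hz, 22 Hz, 24 Hz}.

14 Hz, 16 Hz, 22 Hz, 24 Hz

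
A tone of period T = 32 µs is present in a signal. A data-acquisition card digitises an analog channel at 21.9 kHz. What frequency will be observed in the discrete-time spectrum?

9.35 kHz

T = 32 µs → f = 1/T = 31.25 kHz.
31.25 kHz mod fs = 9.35 kHz.
9.35 kHz ≤ fs/2 = 10.95 kHz, appears at 9.35 kHz.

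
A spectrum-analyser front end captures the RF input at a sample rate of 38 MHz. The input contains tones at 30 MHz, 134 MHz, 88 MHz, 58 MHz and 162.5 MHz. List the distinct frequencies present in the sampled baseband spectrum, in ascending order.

fs/2 = 19 MHz.
30 MHz > fs/2 = 19 MHz, folds to fs − 30 MHz = 8 MHz.
134 MHz mod fs = 20 MHz.
20 MHz > fs/2 = 19 MHz, folds to fs − 20 MHz = 18 MHz.
88 MHz mod fs = 12 MHz.
12 MHz ≤ fs/2 = 19 MHz, appears at 12 MHz.
58 MHz mod fs = 20 MHz.
20 MHz > fs/2 = 19 MHz, folds to fs − 20 MHz = 18 MHz.
162.5 MHz mod fs = 10.5 MHz.
10.5 MHz ≤ fs/2 = 19 MHz, appears at 10.5 MHz.
Distinct values: {8 MHz, 10.5 MHz, 12 MHz, 18 MHz}.

8 MHz, 10.5 MHz, 12 MHz, 18 MHz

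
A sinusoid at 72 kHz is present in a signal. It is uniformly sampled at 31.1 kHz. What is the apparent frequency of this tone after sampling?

9.8 kHz

72 kHz mod fs = 9.8 kHz.
9.8 kHz ≤ fs/2 = 15.55 kHz, appears at 9.8 kHz.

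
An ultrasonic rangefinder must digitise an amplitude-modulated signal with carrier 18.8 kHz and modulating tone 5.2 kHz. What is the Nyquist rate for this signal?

AM sidebands sit at fc ± fm = 13.6 kHz and 24 kHz.
Highest-frequency component: 24 kHz.
Nyquist rate = 2 × 24 kHz = 48 kHz.

48 kHz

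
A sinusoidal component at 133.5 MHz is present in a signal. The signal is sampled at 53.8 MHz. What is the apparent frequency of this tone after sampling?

133.5 MHz mod fs = 25.9 MHz.
25.9 MHz ≤ fs/2 = 26.9 MHz, appears at 25.9 MHz.

25.9 MHz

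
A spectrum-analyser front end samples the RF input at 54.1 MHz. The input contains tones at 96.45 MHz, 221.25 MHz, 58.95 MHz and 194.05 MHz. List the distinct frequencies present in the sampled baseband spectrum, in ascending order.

4.85 MHz, 11.75 MHz, 22.35 MHz

fs/2 = 27.05 MHz.
96.45 MHz mod fs = 42.35 MHz.
42.35 MHz > fs/2 = 27.05 MHz, folds to fs − 42.35 MHz = 11.75 MHz.
221.25 MHz mod fs = 4.85 MHz.
4.85 MHz ≤ fs/2 = 27.05 MHz, appears at 4.85 MHz.
58.95 MHz mod fs = 4.85 MHz.
4.85 MHz ≤ fs/2 = 27.05 MHz, appears at 4.85 MHz.
194.05 MHz mod fs = 31.75 MHz.
31.75 MHz > fs/2 = 27.05 MHz, folds to fs − 31.75 MHz = 22.35 MHz.
Distinct values: {4.85 MHz, 11.75 MHz, 22.35 MHz}.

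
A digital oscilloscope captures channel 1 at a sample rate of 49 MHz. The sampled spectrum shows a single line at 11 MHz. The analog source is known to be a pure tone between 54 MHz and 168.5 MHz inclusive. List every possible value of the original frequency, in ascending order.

Frequencies that alias to 11 MHz are k·fs ± 11 MHz for integer k ≥ 0.
k=0: 11 MHz.
k=1: 38 MHz, 60 MHz.
k=2: 87 MHz, 109 MHz.
k=3: 136 MHz, 158 MHz.
k=4: 185 MHz, 207 MHz.
Within [54 MHz, 168.5 MHz]: 60 MHz, 87 MHz, 109 MHz, 136 MHz, 158 MHz.

60 MHz, 87 MHz, 109 MHz, 136 MHz, 158 MHz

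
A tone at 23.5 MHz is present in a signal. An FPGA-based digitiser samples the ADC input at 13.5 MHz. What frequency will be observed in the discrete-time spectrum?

3.5 MHz

23.5 MHz mod fs = 10 MHz.
10 MHz > fs/2 = 6.75 MHz, folds to fs − 10 MHz = 3.5 MHz.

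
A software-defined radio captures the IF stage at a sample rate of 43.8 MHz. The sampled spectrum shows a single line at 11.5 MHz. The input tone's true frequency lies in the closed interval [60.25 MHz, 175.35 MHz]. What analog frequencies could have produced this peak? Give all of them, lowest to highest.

Frequencies that alias to 11.5 MHz are k·fs ± 11.5 MHz for integer k ≥ 0.
k=0: 11.5 MHz.
k=1: 32.3 MHz, 55.3 MHz.
k=2: 76.1 MHz, 99.1 MHz.
k=3: 119.9 MHz, 142.9 MHz.
k=4: 163.7 MHz, 186.7 MHz.
k=5: 207.5 MHz, 230.5 MHz.
Within [60.25 MHz, 175.35 MHz]: 76.1 MHz, 99.1 MHz, 119.9 MHz, 142.9 MHz, 163.7 MHz.

76.1 MHz, 99.1 MHz, 119.9 MHz, 142.9 MHz, 163.7 MHz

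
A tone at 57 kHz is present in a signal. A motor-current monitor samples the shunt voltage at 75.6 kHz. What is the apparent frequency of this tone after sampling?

57 kHz > fs/2 = 37.8 kHz, folds to fs − 57 kHz = 18.6 kHz.

18.6 kHz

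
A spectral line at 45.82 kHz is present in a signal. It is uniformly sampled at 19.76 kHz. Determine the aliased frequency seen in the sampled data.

45.82 kHz mod fs = 6.3 kHz.
6.3 kHz ≤ fs/2 = 9.88 kHz, appears at 6.3 kHz.

6.3 kHz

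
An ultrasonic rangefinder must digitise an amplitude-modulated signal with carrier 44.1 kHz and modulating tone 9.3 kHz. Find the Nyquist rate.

106.8 kHz

AM sidebands sit at fc ± fm = 34.8 kHz and 53.4 kHz.
Highest-frequency component: 53.4 kHz.
Nyquist rate = 2 × 53.4 kHz = 106.8 kHz.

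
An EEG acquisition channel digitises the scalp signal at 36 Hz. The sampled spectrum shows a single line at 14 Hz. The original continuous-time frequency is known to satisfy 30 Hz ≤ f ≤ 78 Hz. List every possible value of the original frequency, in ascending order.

Frequencies that alias to 14 Hz are k·fs ± 14 Hz for integer k ≥ 0.
k=0: 14 Hz.
k=1: 22 Hz, 50 Hz.
k=2: 58 Hz, 86 Hz.
k=3: 94 Hz, 122 Hz.
Within [30 Hz, 78 Hz]: 50 Hz, 58 Hz.

50 Hz, 58 Hz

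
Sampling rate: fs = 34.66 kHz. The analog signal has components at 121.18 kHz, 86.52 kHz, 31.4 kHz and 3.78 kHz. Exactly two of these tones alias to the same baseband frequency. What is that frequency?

fs/2 = 17.33 kHz.
121.18 kHz mod fs = 17.2 kHz.
17.2 kHz ≤ fs/2 = 17.33 kHz, appears at 17.2 kHz.
86.52 kHz mod fs = 17.2 kHz.
17.2 kHz ≤ fs/2 = 17.33 kHz, appears at 17.2 kHz.
31.4 kHz > fs/2 = 17.33 kHz, folds to fs − 31.4 kHz = 3.26 kHz.
3.78 kHz ≤ fs/2 = 17.33 kHz, passes unchanged.
86.52 kHz and 121.18 kHz both map to 17.2 kHz.

17.2 kHz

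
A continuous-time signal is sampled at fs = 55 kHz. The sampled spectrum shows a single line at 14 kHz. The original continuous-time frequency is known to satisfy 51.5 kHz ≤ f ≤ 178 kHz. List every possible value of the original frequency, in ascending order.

Frequencies that alias to 14 kHz are k·fs ± 14 kHz for integer k ≥ 0.
k=0: 14 kHz.
k=1: 41 kHz, 69 kHz.
k=2: 96 kHz, 124 kHz.
k=3: 151 kHz, 179 kHz.
k=4: 206 kHz, 234 kHz.
Within [51.5 kHz, 178 kHz]: 69 kHz, 96 kHz, 124 kHz, 151 kHz.

69 kHz, 96 kHz, 124 kHz, 151 kHz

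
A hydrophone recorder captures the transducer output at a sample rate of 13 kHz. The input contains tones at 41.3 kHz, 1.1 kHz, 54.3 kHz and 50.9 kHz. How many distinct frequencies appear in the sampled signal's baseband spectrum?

2

fs/2 = 6.5 kHz.
41.3 kHz mod fs = 2.3 kHz.
2.3 kHz ≤ fs/2 = 6.5 kHz, appears at 2.3 kHz.
1.1 kHz ≤ fs/2 = 6.5 kHz, passes unchanged.
54.3 kHz mod fs = 2.3 kHz.
2.3 kHz ≤ fs/2 = 6.5 kHz, appears at 2.3 kHz.
50.9 kHz mod fs = 11.9 kHz.
11.9 kHz > fs/2 = 6.5 kHz, folds to fs − 11.9 kHz = 1.1 kHz.
Distinct values: {1.1 kHz, 2.3 kHz} → 2.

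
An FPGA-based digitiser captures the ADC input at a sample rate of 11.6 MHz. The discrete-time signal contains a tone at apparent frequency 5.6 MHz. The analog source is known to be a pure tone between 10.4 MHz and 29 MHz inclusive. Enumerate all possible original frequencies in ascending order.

17.2 MHz, 17.6 MHz, 28.8 MHz

Frequencies that alias to 5.6 MHz are k·fs ± 5.6 MHz for integer k ≥ 0.
k=0: 5.6 MHz.
k=1: 6 MHz, 17.2 MHz.
k=2: 17.6 MHz, 28.8 MHz.
k=3: 29.2 MHz, 40.4 MHz.
Within [10.4 MHz, 29 MHz]: 17.2 MHz, 17.6 MHz, 28.8 MHz.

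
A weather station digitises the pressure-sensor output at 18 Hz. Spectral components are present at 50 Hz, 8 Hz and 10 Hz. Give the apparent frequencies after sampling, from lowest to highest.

fs/2 = 9 Hz.
50 Hz mod fs = 14 Hz.
14 Hz > fs/2 = 9 Hz, folds to fs − 14 Hz = 4 Hz.
8 Hz ≤ fs/2 = 9 Hz, passes unchanged.
10 Hz > fs/2 = 9 Hz, folds to fs − 10 Hz = 8 Hz.
Distinct values: {4 Hz, 8 Hz}.

4 Hz, 8 Hz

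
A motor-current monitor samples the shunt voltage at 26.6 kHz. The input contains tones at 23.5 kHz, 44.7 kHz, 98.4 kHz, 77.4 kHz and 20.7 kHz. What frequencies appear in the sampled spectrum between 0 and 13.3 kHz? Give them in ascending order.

fs/2 = 13.3 kHz.
23.5 kHz > fs/2 = 13.3 kHz, folds to fs − 23.5 kHz = 3.1 kHz.
44.7 kHz mod fs = 18.1 kHz.
18.1 kHz > fs/2 = 13.3 kHz, folds to fs − 18.1 kHz = 8.5 kHz.
98.4 kHz mod fs = 18.6 kHz.
18.6 kHz > fs/2 = 13.3 kHz, folds to fs − 18.6 kHz = 8 kHz.
77.4 kHz mod fs = 24.2 kHz.
24.2 kHz > fs/2 = 13.3 kHz, folds to fs − 24.2 kHz = 2.4 kHz.
20.7 kHz > fs/2 = 13.3 kHz, folds to fs − 20.7 kHz = 5.9 kHz.
Distinct values: {2.4 kHz, 3.1 kHz, 5.9 kHz, 8 kHz, 8.5 kHz}.

2.4 kHz, 3.1 kHz, 5.9 kHz, 8 kHz, 8.5 kHz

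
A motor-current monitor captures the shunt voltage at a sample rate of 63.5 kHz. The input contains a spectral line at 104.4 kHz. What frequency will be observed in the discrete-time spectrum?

104.4 kHz mod fs = 40.9 kHz.
40.9 kHz > fs/2 = 31.75 kHz, folds to fs − 40.9 kHz = 22.6 kHz.

22.6 kHz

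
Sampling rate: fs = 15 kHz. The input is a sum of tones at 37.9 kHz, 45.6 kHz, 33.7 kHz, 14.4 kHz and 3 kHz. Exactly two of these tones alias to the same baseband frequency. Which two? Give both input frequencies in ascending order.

14.4 kHz, 45.6 kHz

fs/2 = 7.5 kHz.
37.9 kHz mod fs = 7.9 kHz.
7.9 kHz > fs/2 = 7.5 kHz, folds to fs − 7.9 kHz = 7.1 kHz.
45.6 kHz mod fs = 0.6 kHz.
0.6 kHz ≤ fs/2 = 7.5 kHz, appears at 0.6 kHz.
33.7 kHz mod fs = 3.7 kHz.
3.7 kHz ≤ fs/2 = 7.5 kHz, appears at 3.7 kHz.
14.4 kHz > fs/2 = 7.5 kHz, folds to fs − 14.4 kHz = 0.6 kHz.
3 kHz ≤ fs/2 = 7.5 kHz, passes unchanged.
14.4 kHz and 45.6 kHz both map to 0.6 kHz.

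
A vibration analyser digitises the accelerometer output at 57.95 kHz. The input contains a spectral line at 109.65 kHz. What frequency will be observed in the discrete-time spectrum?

6.25 kHz

109.65 kHz mod fs = 51.7 kHz.
51.7 kHz > fs/2 = 28.975 kHz, folds to fs − 51.7 kHz = 6.25 kHz.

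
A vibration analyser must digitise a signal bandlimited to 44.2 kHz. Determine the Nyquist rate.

88.4 kHz

Nyquist rate = 2 × 44.2 kHz = 88.4 kHz.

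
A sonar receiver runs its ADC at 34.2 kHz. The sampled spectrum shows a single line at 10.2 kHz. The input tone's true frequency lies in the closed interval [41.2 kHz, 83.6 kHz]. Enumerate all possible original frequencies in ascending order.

Frequencies that alias to 10.2 kHz are k·fs ± 10.2 kHz for integer k ≥ 0.
k=0: 10.2 kHz.
k=1: 24 kHz, 44.4 kHz.
k=2: 58.2 kHz, 78.6 kHz.
k=3: 92.4 kHz, 112.8 kHz.
Within [41.2 kHz, 83.6 kHz]: 44.4 kHz, 58.2 kHz, 78.6 kHz.

44.4 kHz, 58.2 kHz, 78.6 kHz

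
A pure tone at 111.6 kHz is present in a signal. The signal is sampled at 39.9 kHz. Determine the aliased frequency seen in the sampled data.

111.6 kHz mod fs = 31.8 kHz.
31.8 kHz > fs/2 = 19.95 kHz, folds to fs − 31.8 kHz = 8.1 kHz.

8.1 kHz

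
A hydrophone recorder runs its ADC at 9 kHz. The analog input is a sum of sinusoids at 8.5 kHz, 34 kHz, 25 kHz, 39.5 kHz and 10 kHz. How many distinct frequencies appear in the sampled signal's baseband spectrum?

4

fs/2 = 4.5 kHz.
8.5 kHz > fs/2 = 4.5 kHz, folds to fs − 8.5 kHz = 0.5 kHz.
34 kHz mod fs = 7 kHz.
7 kHz > fs/2 = 4.5 kHz, folds to fs − 7 kHz = 2 kHz.
25 kHz mod fs = 7 kHz.
7 kHz > fs/2 = 4.5 kHz, folds to fs − 7 kHz = 2 kHz.
39.5 kHz mod fs = 3.5 kHz.
3.5 kHz ≤ fs/2 = 4.5 kHz, appears at 3.5 kHz.
10 kHz mod fs = 1 kHz.
1 kHz ≤ fs/2 = 4.5 kHz, appears at 1 kHz.
Distinct values: {0.5 kHz, 1 kHz, 2 kHz, 3.5 kHz} → 4.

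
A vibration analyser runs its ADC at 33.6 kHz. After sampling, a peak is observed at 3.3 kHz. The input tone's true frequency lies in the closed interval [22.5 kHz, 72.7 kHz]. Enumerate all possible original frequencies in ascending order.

30.3 kHz, 36.9 kHz, 63.9 kHz, 70.5 kHz

Frequencies that alias to 3.3 kHz are k·fs ± 3.3 kHz for integer k ≥ 0.
k=0: 3.3 kHz.
k=1: 30.3 kHz, 36.9 kHz.
k=2: 63.9 kHz, 70.5 kHz.
k=3: 97.5 kHz, 104.1 kHz.
Within [22.5 kHz, 72.7 kHz]: 30.3 kHz, 36.9 kHz, 63.9 kHz, 70.5 kHz.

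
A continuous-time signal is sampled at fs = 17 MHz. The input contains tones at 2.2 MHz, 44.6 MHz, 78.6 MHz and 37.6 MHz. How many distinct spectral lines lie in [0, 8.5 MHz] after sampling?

3

fs/2 = 8.5 MHz.
2.2 MHz ≤ fs/2 = 8.5 MHz, passes unchanged.
44.6 MHz mod fs = 10.6 MHz.
10.6 MHz > fs/2 = 8.5 MHz, folds to fs − 10.6 MHz = 6.4 MHz.
78.6 MHz mod fs = 10.6 MHz.
10.6 MHz > fs/2 = 8.5 MHz, folds to fs − 10.6 MHz = 6.4 MHz.
37.6 MHz mod fs = 3.6 MHz.
3.6 MHz ≤ fs/2 = 8.5 MHz, appears at 3.6 MHz.
Distinct values: {2.2 MHz, 3.6 MHz, 6.4 MHz} → 3.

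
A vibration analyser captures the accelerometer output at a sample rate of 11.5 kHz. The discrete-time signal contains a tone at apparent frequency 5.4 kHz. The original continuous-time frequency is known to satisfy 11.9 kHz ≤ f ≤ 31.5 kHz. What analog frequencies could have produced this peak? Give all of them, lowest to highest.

16.9 kHz, 17.6 kHz, 28.4 kHz, 29.1 kHz

Frequencies that alias to 5.4 kHz are k·fs ± 5.4 kHz for integer k ≥ 0.
k=0: 5.4 kHz.
k=1: 6.1 kHz, 16.9 kHz.
k=2: 17.6 kHz, 28.4 kHz.
k=3: 29.1 kHz, 39.9 kHz.
k=4: 40.6 kHz, 51.4 kHz.
Within [11.9 kHz, 31.5 kHz]: 16.9 kHz, 17.6 kHz, 28.4 kHz, 29.1 kHz.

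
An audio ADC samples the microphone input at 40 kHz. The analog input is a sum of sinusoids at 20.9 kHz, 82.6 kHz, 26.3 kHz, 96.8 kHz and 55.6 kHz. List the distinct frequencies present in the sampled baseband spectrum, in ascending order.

2.6 kHz, 13.7 kHz, 15.6 kHz, 16.8 kHz, 19.1 kHz

fs/2 = 20 kHz.
20.9 kHz > fs/2 = 20 kHz, folds to fs − 20.9 kHz = 19.1 kHz.
82.6 kHz mod fs = 2.6 kHz.
2.6 kHz ≤ fs/2 = 20 kHz, appears at 2.6 kHz.
26.3 kHz > fs/2 = 20 kHz, folds to fs − 26.3 kHz = 13.7 kHz.
96.8 kHz mod fs = 16.8 kHz.
16.8 kHz ≤ fs/2 = 20 kHz, appears at 16.8 kHz.
55.6 kHz mod fs = 15.6 kHz.
15.6 kHz ≤ fs/2 = 20 kHz, appears at 15.6 kHz.
Distinct values: {2.6 kHz, 13.7 kHz, 15.6 kHz, 16.8 kHz, 19.1 kHz}.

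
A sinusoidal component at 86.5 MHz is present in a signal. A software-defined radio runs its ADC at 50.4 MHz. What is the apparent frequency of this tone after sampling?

14.3 MHz

86.5 MHz mod fs = 36.1 MHz.
36.1 MHz > fs/2 = 25.2 MHz, folds to fs − 36.1 MHz = 14.3 MHz.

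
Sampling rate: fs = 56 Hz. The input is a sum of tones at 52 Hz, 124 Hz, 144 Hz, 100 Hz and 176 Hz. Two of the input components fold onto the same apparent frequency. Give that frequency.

12 Hz

fs/2 = 28 Hz.
52 Hz > fs/2 = 28 Hz, folds to fs − 52 Hz = 4 Hz.
124 Hz mod fs = 12 Hz.
12 Hz ≤ fs/2 = 28 Hz, appears at 12 Hz.
144 Hz mod fs = 32 Hz.
32 Hz > fs/2 = 28 Hz, folds to fs − 32 Hz = 24 Hz.
100 Hz mod fs = 44 Hz.
44 Hz > fs/2 = 28 Hz, folds to fs − 44 Hz = 12 Hz.
176 Hz mod fs = 8 Hz.
8 Hz ≤ fs/2 = 28 Hz, appears at 8 Hz.
100 Hz and 124 Hz both map to 12 Hz.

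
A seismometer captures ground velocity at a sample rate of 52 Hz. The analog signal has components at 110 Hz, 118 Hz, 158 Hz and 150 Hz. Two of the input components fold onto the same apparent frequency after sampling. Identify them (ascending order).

110 Hz, 150 Hz

fs/2 = 26 Hz.
110 Hz mod fs = 6 Hz.
6 Hz ≤ fs/2 = 26 Hz, appears at 6 Hz.
118 Hz mod fs = 14 Hz.
14 Hz ≤ fs/2 = 26 Hz, appears at 14 Hz.
158 Hz mod fs = 2 Hz.
2 Hz ≤ fs/2 = 26 Hz, appears at 2 Hz.
150 Hz mod fs = 46 Hz.
46 Hz > fs/2 = 26 Hz, folds to fs − 46 Hz = 6 Hz.
110 Hz and 150 Hz both map to 6 Hz.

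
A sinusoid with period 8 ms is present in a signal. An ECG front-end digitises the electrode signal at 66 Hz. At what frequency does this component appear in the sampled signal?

7 Hz

T = 8 ms → f = 1/T = 125 Hz.
125 Hz mod fs = 59 Hz.
59 Hz > fs/2 = 33 Hz, folds to fs − 59 Hz = 7 Hz.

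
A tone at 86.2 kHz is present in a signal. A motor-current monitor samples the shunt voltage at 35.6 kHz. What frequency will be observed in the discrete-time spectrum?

15 kHz

86.2 kHz mod fs = 15 kHz.
15 kHz ≤ fs/2 = 17.8 kHz, appears at 15 kHz.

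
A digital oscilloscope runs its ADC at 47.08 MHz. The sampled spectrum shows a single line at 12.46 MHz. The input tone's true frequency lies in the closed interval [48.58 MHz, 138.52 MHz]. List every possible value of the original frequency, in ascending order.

59.54 MHz, 81.7 MHz, 106.62 MHz, 128.78 MHz

Frequencies that alias to 12.46 MHz are k·fs ± 12.46 MHz for integer k ≥ 0.
k=0: 12.46 MHz.
k=1: 34.62 MHz, 59.54 MHz.
k=2: 81.7 MHz, 106.62 MHz.
k=3: 128.78 MHz, 153.7 MHz.
k=4: 175.86 MHz, 200.78 MHz.
Within [48.58 MHz, 138.52 MHz]: 59.54 MHz, 81.7 MHz, 106.62 MHz, 128.78 MHz.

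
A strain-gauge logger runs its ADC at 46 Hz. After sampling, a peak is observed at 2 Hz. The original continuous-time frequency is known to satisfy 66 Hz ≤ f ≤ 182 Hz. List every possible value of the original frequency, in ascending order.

90 Hz, 94 Hz, 136 Hz, 140 Hz, 182 Hz

Frequencies that alias to 2 Hz are k·fs ± 2 Hz for integer k ≥ 0.
k=0: 2 Hz.
k=1: 44 Hz, 48 Hz.
k=2: 90 Hz, 94 Hz.
k=3: 136 Hz, 140 Hz.
k=4: 182 Hz, 186 Hz.
k=5: 228 Hz, 232 Hz.
Within [66 Hz, 182 Hz]: 90 Hz, 94 Hz, 136 Hz, 140 Hz, 182 Hz.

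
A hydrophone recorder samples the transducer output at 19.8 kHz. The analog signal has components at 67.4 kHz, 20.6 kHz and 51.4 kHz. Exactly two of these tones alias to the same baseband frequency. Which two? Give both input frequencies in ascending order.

51.4 kHz, 67.4 kHz

fs/2 = 9.9 kHz.
67.4 kHz mod fs = 8 kHz.
8 kHz ≤ fs/2 = 9.9 kHz, appears at 8 kHz.
20.6 kHz mod fs = 0.8 kHz.
0.8 kHz ≤ fs/2 = 9.9 kHz, appears at 0.8 kHz.
51.4 kHz mod fs = 11.8 kHz.
11.8 kHz > fs/2 = 9.9 kHz, folds to fs − 11.8 kHz = 8 kHz.
51.4 kHz and 67.4 kHz both map to 8 kHz.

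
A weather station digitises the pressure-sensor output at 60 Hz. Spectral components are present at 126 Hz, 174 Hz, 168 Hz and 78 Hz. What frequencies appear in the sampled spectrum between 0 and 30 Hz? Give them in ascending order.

fs/2 = 30 Hz.
126 Hz mod fs = 6 Hz.
6 Hz ≤ fs/2 = 30 Hz, appears at 6 Hz.
174 Hz mod fs = 54 Hz.
54 Hz > fs/2 = 30 Hz, folds to fs − 54 Hz = 6 Hz.
168 Hz mod fs = 48 Hz.
48 Hz > fs/2 = 30 Hz, folds to fs − 48 Hz = 12 Hz.
78 Hz mod fs = 18 Hz.
18 Hz ≤ fs/2 = 30 Hz, appears at 18 Hz.
Distinct values: {6 Hz, 12 Hz, 18 Hz}.

6 Hz, 12 Hz, 18 Hz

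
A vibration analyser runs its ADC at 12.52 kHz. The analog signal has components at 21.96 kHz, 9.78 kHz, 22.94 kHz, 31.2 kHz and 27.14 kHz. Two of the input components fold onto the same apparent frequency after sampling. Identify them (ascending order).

fs/2 = 6.26 kHz.
21.96 kHz mod fs = 9.44 kHz.
9.44 kHz > fs/2 = 6.26 kHz, folds to fs − 9.44 kHz = 3.08 kHz.
9.78 kHz > fs/2 = 6.26 kHz, folds to fs − 9.78 kHz = 2.74 kHz.
22.94 kHz mod fs = 10.42 kHz.
10.42 kHz > fs/2 = 6.26 kHz, folds to fs − 10.42 kHz = 2.1 kHz.
31.2 kHz mod fs = 6.16 kHz.
6.16 kHz ≤ fs/2 = 6.26 kHz, appears at 6.16 kHz.
27.14 kHz mod fs = 2.1 kHz.
2.1 kHz ≤ fs/2 = 6.26 kHz, appears at 2.1 kHz.
22.94 kHz and 27.14 kHz both map to 2.1 kHz.

22.94 kHz, 27.14 kHz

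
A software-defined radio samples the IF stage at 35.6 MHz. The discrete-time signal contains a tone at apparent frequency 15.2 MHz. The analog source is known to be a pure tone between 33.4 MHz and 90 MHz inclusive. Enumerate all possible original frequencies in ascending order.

Frequencies that alias to 15.2 MHz are k·fs ± 15.2 MHz for integer k ≥ 0.
k=0: 15.2 MHz.
k=1: 20.4 MHz, 50.8 MHz.
k=2: 56 MHz, 86.4 MHz.
k=3: 91.6 MHz, 122 MHz.
Within [33.4 MHz, 90 MHz]: 50.8 MHz, 56 MHz, 86.4 MHz.

50.8 MHz, 56 MHz, 86.4 MHz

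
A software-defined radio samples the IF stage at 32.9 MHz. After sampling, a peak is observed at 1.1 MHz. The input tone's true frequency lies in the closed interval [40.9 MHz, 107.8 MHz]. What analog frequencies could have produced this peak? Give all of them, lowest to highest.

Frequencies that alias to 1.1 MHz are k·fs ± 1.1 MHz for integer k ≥ 0.
k=0: 1.1 MHz.
k=1: 31.8 MHz, 34 MHz.
k=2: 64.7 MHz, 66.9 MHz.
k=3: 97.6 MHz, 99.8 MHz.
k=4: 130.5 MHz, 132.7 MHz.
Within [40.9 MHz, 107.8 MHz]: 64.7 MHz, 66.9 MHz, 97.6 MHz, 99.8 MHz.

64.7 MHz, 66.9 MHz, 97.6 MHz, 99.8 MHz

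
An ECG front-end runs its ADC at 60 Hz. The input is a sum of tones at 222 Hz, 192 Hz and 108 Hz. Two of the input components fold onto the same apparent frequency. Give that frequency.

fs/2 = 30 Hz.
222 Hz mod fs = 42 Hz.
42 Hz > fs/2 = 30 Hz, folds to fs − 42 Hz = 18 Hz.
192 Hz mod fs = 12 Hz.
12 Hz ≤ fs/2 = 30 Hz, appears at 12 Hz.
108 Hz mod fs = 48 Hz.
48 Hz > fs/2 = 30 Hz, folds to fs − 48 Hz = 12 Hz.
108 Hz and 192 Hz both map to 12 Hz.

12 Hz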